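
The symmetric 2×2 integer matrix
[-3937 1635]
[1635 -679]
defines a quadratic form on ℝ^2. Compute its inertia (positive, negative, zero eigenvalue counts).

step 0: pivot -3937 → sign −
step 1: pivot 2/3937 → sign +
signature = (1, 1, 0)

Answer: (1, 1, 0)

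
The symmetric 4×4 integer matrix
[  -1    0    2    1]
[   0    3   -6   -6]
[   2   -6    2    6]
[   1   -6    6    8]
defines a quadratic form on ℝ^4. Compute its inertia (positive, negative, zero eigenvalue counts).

step 0: pivot -1 → sign −
step 1: pivot 3 → sign +
step 2: pivot -6 → sign −
step 3: pivot -1/3 → sign −
signature = (1, 3, 0)

Answer: (1, 3, 0)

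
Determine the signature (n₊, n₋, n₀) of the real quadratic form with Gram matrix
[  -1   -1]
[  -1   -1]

Answer: (0, 1, 1)

Derivation:
step 0: pivot -1 → sign −
step 1: row/col 1 already zero → sign 0
signature = (0, 1, 1)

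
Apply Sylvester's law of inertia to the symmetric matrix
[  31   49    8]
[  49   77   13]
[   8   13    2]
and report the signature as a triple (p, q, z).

Answer: (2, 1, 0)

Derivation:
step 0: pivot 31 → sign +
step 1: pivot -14/31 → sign −
step 2: pivot 3/14 → sign +
signature = (2, 1, 0)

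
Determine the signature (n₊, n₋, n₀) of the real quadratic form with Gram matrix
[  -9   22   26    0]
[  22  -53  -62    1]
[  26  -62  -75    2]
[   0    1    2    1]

step 0: pivot -9 → sign −
step 1: pivot 7/9 → sign +
step 2: pivot -3 → sign −
step 3: pivot -2/7 → sign −
signature = (1, 3, 0)

Answer: (1, 3, 0)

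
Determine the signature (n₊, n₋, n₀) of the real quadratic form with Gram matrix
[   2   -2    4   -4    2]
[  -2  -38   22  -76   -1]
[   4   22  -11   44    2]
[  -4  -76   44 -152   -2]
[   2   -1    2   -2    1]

step 0: pivot 2 → sign +
step 1: pivot -40 → sign −
step 2: pivot -21/10 → sign −
step 3: pivot -3/28 → sign −
step 4: row/col 4 already zero → sign 0
signature = (1, 3, 1)

Answer: (1, 3, 1)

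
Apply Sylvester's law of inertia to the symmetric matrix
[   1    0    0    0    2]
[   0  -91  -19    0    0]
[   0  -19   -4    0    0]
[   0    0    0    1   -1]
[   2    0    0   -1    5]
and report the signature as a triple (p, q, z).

Answer: (2, 2, 1)

Derivation:
step 0: pivot 1 → sign +
step 1: pivot -91 → sign −
step 2: pivot -3/91 → sign −
step 3: pivot 1 → sign +
step 4: row/col 4 already zero → sign 0
signature = (2, 2, 1)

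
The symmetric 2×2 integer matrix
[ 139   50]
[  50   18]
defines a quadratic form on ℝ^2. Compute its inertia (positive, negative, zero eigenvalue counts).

Answer: (2, 0, 0)

Derivation:
step 0: pivot 139 → sign +
step 1: pivot 2/139 → sign +
signature = (2, 0, 0)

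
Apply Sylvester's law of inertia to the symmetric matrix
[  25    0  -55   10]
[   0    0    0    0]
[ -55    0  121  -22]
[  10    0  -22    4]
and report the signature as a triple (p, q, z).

step 0: pivot 25 → sign +
step 1: row/col 1 already zero → sign 0
step 2: row/col 2 already zero → sign 0
step 3: row/col 3 already zero → sign 0
signature = (1, 0, 3)

Answer: (1, 0, 3)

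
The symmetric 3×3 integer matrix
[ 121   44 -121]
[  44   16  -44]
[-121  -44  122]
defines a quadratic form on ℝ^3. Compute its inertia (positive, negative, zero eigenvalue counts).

Answer: (2, 0, 1)

Derivation:
step 0: pivot 121 → sign +
step 1: pivot 1 → sign +
step 2: row/col 2 already zero → sign 0
signature = (2, 0, 1)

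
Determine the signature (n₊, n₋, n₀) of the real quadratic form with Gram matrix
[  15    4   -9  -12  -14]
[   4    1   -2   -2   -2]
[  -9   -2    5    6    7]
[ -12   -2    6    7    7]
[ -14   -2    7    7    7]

Answer: (3, 2, 0)

Derivation:
step 0: pivot 15 → sign +
step 1: pivot -1/15 → sign −
step 2: pivot 2 → sign +
step 3: pivot 1 → sign +
step 4: pivot -3/2 → sign −
signature = (3, 2, 0)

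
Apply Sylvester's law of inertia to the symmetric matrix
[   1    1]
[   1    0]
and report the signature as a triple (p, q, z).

step 0: pivot 1 → sign +
step 1: pivot -1 → sign −
signature = (1, 1, 0)

Answer: (1, 1, 0)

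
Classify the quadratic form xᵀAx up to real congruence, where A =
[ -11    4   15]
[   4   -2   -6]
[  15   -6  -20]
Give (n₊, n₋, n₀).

Answer: (1, 2, 0)

Derivation:
step 0: pivot -11 → sign −
step 1: pivot -6/11 → sign −
step 2: pivot 1 → sign +
signature = (1, 2, 0)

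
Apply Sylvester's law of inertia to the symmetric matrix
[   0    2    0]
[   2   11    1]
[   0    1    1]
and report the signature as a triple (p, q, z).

step 0: pivot 11 → sign +
step 1: pivot -4/11 → sign −
step 2: pivot 1 → sign +
signature = (2, 1, 0)

Answer: (2, 1, 0)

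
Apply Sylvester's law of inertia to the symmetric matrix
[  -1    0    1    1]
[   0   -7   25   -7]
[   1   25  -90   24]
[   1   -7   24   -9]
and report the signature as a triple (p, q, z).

step 0: pivot -1 → sign −
step 1: pivot -7 → sign −
step 2: pivot 2/7 → sign +
step 3: pivot -1 → sign −
signature = (1, 3, 0)

Answer: (1, 3, 0)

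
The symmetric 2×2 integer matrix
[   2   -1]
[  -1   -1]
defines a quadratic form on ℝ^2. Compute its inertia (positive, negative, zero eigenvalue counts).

step 0: pivot 2 → sign +
step 1: pivot -3/2 → sign −
signature = (1, 1, 0)

Answer: (1, 1, 0)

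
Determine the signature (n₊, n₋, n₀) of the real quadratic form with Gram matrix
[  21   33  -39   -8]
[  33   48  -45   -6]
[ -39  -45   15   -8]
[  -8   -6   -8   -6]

step 0: pivot 21 → sign +
step 1: pivot -27/7 → sign −
step 2: pivot 34/3 → sign +
step 3: pivot 2/51 → sign +
signature = (3, 1, 0)

Answer: (3, 1, 0)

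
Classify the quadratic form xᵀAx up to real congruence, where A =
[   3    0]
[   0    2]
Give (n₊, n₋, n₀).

Answer: (2, 0, 0)

Derivation:
step 0: pivot 3 → sign +
step 1: pivot 2 → sign +
signature = (2, 0, 0)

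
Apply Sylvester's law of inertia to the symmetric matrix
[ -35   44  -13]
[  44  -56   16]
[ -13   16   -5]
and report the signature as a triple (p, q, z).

Answer: (0, 2, 1)

Derivation:
step 0: pivot -35 → sign −
step 1: pivot -24/35 → sign −
step 2: row/col 2 already zero → sign 0
signature = (0, 2, 1)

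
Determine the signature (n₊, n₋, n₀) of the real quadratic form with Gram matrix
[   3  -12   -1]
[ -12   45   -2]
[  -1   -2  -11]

Answer: (2, 1, 0)

Derivation:
step 0: pivot 3 → sign +
step 1: pivot -3 → sign −
step 2: pivot 2/3 → sign +
signature = (2, 1, 0)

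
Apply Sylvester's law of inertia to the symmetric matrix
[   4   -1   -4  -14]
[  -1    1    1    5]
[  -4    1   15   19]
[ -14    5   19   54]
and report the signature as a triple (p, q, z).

Answer: (3, 1, 0)

Derivation:
step 0: pivot 4 → sign +
step 1: pivot 3/4 → sign +
step 2: pivot 11 → sign +
step 3: pivot -3/11 → sign −
signature = (3, 1, 0)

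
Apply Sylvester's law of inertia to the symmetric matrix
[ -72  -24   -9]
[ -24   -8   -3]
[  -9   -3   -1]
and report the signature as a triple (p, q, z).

Answer: (1, 1, 1)

Derivation:
step 0: pivot -72 → sign −
step 1: pivot 1/8 → sign +
step 2: row/col 2 already zero → sign 0
signature = (1, 1, 1)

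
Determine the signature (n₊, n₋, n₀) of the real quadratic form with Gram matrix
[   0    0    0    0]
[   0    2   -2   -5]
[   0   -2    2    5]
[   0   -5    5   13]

step 0: pivot 2 → sign +
step 1: pivot 1/2 → sign +
step 2: row/col 2 already zero → sign 0
step 3: row/col 3 already zero → sign 0
signature = (2, 0, 2)

Answer: (2, 0, 2)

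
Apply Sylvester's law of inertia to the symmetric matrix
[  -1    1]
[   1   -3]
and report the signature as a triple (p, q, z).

step 0: pivot -1 → sign −
step 1: pivot -2 → sign −
signature = (0, 2, 0)

Answer: (0, 2, 0)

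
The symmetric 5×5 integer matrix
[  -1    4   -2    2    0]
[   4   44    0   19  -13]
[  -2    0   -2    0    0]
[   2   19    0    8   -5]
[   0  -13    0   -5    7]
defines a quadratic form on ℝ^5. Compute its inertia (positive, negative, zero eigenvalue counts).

step 0: pivot -1 → sign −
step 1: pivot 60 → sign +
step 2: pivot 14/15 → sign +
step 3: pivot -9/28 → sign −
step 4: pivot 1 → sign +
signature = (3, 2, 0)

Answer: (3, 2, 0)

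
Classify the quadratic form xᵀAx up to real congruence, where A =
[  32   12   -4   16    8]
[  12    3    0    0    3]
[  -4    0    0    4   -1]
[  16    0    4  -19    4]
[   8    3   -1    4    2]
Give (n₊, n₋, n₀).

Answer: (2, 2, 1)

Derivation:
step 0: pivot 32 → sign +
step 1: pivot -3/2 → sign −
step 2: pivot 1 → sign +
step 3: pivot -3 → sign −
step 4: row/col 4 already zero → sign 0
signature = (2, 2, 1)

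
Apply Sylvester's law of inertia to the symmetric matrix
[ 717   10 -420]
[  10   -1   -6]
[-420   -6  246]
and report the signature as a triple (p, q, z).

Answer: (1, 2, 0)

Derivation:
step 0: pivot 717 → sign +
step 1: pivot -817/717 → sign −
step 2: pivot -6/817 → sign −
signature = (1, 2, 0)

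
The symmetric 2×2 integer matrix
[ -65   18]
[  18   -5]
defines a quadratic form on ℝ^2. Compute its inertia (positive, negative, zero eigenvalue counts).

Answer: (0, 2, 0)

Derivation:
step 0: pivot -65 → sign −
step 1: pivot -1/65 → sign −
signature = (0, 2, 0)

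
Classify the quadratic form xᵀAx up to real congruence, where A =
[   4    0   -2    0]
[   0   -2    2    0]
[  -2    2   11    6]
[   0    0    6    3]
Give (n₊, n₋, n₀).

Answer: (2, 1, 1)

Derivation:
step 0: pivot 4 → sign +
step 1: pivot -2 → sign −
step 2: pivot 12 → sign +
step 3: row/col 3 already zero → sign 0
signature = (2, 1, 1)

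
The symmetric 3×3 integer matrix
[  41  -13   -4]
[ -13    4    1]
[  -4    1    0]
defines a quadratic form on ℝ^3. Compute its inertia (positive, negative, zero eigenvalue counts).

step 0: pivot 41 → sign +
step 1: pivot -5/41 → sign −
step 2: pivot 1/5 → sign +
signature = (2, 1, 0)

Answer: (2, 1, 0)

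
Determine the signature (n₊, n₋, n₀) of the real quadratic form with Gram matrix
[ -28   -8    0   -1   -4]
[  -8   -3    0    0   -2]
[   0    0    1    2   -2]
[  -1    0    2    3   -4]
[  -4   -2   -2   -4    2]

step 0: pivot -28 → sign −
step 1: pivot -5/7 → sign −
step 2: pivot 1 → sign +
step 3: pivot -17/20 → sign −
step 4: pivot -6/17 → sign −
signature = (1, 4, 0)

Answer: (1, 4, 0)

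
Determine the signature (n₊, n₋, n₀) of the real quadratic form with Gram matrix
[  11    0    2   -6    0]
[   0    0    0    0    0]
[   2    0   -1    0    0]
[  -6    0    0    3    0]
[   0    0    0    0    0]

step 0: pivot 11 → sign +
step 1: pivot -15/11 → sign −
step 2: pivot 3/5 → sign +
step 3: row/col 3 already zero → sign 0
step 4: row/col 4 already zero → sign 0
signature = (2, 1, 2)

Answer: (2, 1, 2)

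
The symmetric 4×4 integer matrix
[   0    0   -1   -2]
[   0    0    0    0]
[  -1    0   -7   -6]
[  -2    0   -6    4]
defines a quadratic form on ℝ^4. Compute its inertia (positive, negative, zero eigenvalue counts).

Answer: (1, 1, 2)

Derivation:
step 0: pivot -7 → sign −
step 1: pivot 1/7 → sign +
step 2: row/col 2 already zero → sign 0
step 3: row/col 3 already zero → sign 0
signature = (1, 1, 2)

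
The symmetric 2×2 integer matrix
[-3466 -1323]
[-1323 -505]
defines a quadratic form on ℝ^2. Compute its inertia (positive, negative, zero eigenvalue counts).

Answer: (0, 2, 0)

Derivation:
step 0: pivot -3466 → sign −
step 1: pivot -1/3466 → sign −
signature = (0, 2, 0)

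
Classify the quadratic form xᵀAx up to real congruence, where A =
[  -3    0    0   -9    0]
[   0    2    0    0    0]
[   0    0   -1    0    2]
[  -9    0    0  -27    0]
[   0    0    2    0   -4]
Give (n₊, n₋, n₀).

Answer: (1, 2, 2)

Derivation:
step 0: pivot -3 → sign −
step 1: pivot 2 → sign +
step 2: pivot -1 → sign −
step 3: row/col 3 already zero → sign 0
step 4: row/col 4 already zero → sign 0
signature = (1, 2, 2)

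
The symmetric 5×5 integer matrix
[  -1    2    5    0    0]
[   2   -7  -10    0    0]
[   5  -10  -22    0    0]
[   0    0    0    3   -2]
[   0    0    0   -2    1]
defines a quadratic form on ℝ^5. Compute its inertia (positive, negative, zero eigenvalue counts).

Answer: (2, 3, 0)

Derivation:
step 0: pivot -1 → sign −
step 1: pivot -3 → sign −
step 2: pivot 3 → sign +
step 3: pivot 3 → sign +
step 4: pivot -1/3 → sign −
signature = (2, 3, 0)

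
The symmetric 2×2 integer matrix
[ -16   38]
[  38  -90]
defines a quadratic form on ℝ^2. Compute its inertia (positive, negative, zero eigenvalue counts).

step 0: pivot -16 → sign −
step 1: pivot 1/4 → sign +
signature = (1, 1, 0)

Answer: (1, 1, 0)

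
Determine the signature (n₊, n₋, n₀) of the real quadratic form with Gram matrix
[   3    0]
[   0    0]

Answer: (1, 0, 1)

Derivation:
step 0: pivot 3 → sign +
step 1: row/col 1 already zero → sign 0
signature = (1, 0, 1)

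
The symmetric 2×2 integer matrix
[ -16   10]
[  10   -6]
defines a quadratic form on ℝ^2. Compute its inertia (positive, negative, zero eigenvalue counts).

Answer: (1, 1, 0)

Derivation:
step 0: pivot -16 → sign −
step 1: pivot 1/4 → sign +
signature = (1, 1, 0)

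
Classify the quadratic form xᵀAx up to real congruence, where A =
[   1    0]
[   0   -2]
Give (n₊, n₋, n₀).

Answer: (1, 1, 0)

Derivation:
step 0: pivot 1 → sign +
step 1: pivot -2 → sign −
signature = (1, 1, 0)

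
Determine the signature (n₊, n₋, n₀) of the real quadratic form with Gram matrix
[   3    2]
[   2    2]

step 0: pivot 3 → sign +
step 1: pivot 2/3 → sign +
signature = (2, 0, 0)

Answer: (2, 0, 0)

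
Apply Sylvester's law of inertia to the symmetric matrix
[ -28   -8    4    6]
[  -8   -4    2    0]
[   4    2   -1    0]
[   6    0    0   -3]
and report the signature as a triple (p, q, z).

Answer: (0, 2, 2)

Derivation:
step 0: pivot -28 → sign −
step 1: pivot -12/7 → sign −
step 2: row/col 2 already zero → sign 0
step 3: row/col 3 already zero → sign 0
signature = (0, 2, 2)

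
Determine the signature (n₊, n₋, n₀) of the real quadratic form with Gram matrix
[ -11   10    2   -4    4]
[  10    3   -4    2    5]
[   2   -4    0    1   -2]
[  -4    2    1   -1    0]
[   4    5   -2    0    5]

step 0: pivot -11 → sign −
step 1: pivot 133/11 → sign +
step 2: pivot -4/133 → sign −
step 3: pivot 1/4 → sign +
step 4: pivot 2 → sign +
signature = (3, 2, 0)

Answer: (3, 2, 0)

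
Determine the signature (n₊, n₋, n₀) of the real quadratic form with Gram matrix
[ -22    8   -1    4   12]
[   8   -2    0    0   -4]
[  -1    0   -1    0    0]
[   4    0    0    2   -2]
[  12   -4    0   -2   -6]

step 0: pivot -22 → sign −
step 1: pivot 10/11 → sign +
step 2: pivot -11/10 → sign −
step 3: pivot 6/11 → sign +
step 4: row/col 4 already zero → sign 0
signature = (2, 2, 1)

Answer: (2, 2, 1)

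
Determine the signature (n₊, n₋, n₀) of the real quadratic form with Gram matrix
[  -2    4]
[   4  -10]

Answer: (0, 2, 0)

Derivation:
step 0: pivot -2 → sign −
step 1: pivot -2 → sign −
signature = (0, 2, 0)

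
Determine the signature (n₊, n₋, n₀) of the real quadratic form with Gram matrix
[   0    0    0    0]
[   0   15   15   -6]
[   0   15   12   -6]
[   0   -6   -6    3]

Answer: (2, 1, 1)

Derivation:
step 0: pivot 15 → sign +
step 1: pivot -3 → sign −
step 2: pivot 3/5 → sign +
step 3: row/col 3 already zero → sign 0
signature = (2, 1, 1)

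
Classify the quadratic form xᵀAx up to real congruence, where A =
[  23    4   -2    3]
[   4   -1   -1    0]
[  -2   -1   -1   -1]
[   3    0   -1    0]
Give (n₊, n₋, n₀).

Answer: (2, 2, 0)

Derivation:
step 0: pivot 23 → sign +
step 1: pivot -39/23 → sign −
step 2: pivot -12/13 → sign −
step 3: pivot 1/12 → sign +
signature = (2, 2, 0)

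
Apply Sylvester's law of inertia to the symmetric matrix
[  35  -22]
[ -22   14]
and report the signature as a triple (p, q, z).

Answer: (2, 0, 0)

Derivation:
step 0: pivot 35 → sign +
step 1: pivot 6/35 → sign +
signature = (2, 0, 0)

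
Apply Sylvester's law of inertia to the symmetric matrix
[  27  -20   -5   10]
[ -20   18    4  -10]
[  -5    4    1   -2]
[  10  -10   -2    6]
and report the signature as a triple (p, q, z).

Answer: (3, 0, 1)

Derivation:
step 0: pivot 27 → sign +
step 1: pivot 86/27 → sign +
step 2: pivot 2/43 → sign +
step 3: row/col 3 already zero → sign 0
signature = (3, 0, 1)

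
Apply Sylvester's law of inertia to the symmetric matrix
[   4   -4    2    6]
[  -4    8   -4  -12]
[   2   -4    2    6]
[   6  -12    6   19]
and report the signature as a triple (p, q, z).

step 0: pivot 4 → sign +
step 1: pivot 4 → sign +
step 2: pivot 1 → sign +
step 3: row/col 3 already zero → sign 0
signature = (3, 0, 1)

Answer: (3, 0, 1)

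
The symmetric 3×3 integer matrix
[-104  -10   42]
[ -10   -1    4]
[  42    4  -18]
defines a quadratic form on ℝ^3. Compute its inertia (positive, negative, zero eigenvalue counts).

step 0: pivot -104 → sign −
step 1: pivot -1/26 → sign −
step 2: pivot -1 → sign −
signature = (0, 3, 0)

Answer: (0, 3, 0)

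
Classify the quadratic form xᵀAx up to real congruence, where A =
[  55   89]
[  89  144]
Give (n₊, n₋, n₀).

step 0: pivot 55 → sign +
step 1: pivot -1/55 → sign −
signature = (1, 1, 0)

Answer: (1, 1, 0)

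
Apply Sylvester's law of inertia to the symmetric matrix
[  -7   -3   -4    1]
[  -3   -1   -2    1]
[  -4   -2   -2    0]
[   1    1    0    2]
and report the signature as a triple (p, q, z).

step 0: pivot -7 → sign −
step 1: pivot 2/7 → sign +
step 2: pivot 1 → sign +
step 3: row/col 3 already zero → sign 0
signature = (2, 1, 1)

Answer: (2, 1, 1)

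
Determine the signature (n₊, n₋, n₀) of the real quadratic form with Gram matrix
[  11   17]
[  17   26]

Answer: (1, 1, 0)

Derivation:
step 0: pivot 11 → sign +
step 1: pivot -3/11 → sign −
signature = (1, 1, 0)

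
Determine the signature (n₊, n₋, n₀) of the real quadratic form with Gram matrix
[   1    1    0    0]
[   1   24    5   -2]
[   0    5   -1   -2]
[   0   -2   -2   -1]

step 0: pivot 1 → sign +
step 1: pivot 23 → sign +
step 2: pivot -48/23 → sign −
step 3: row/col 3 already zero → sign 0
signature = (2, 1, 1)

Answer: (2, 1, 1)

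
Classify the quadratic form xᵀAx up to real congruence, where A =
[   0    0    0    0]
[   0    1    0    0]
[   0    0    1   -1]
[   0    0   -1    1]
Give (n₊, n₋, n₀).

step 0: pivot 1 → sign +
step 1: pivot 1 → sign +
step 2: row/col 2 already zero → sign 0
step 3: row/col 3 already zero → sign 0
signature = (2, 0, 2)

Answer: (2, 0, 2)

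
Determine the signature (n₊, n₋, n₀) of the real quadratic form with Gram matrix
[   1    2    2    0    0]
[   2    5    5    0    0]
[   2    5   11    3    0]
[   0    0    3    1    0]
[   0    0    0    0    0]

Answer: (3, 1, 1)

Derivation:
step 0: pivot 1 → sign +
step 1: pivot 1 → sign +
step 2: pivot 6 → sign +
step 3: pivot -1/2 → sign −
step 4: row/col 4 already zero → sign 0
signature = (3, 1, 1)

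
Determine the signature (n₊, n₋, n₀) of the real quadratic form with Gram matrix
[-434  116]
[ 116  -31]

step 0: pivot -434 → sign −
step 1: pivot 1/217 → sign +
signature = (1, 1, 0)

Answer: (1, 1, 0)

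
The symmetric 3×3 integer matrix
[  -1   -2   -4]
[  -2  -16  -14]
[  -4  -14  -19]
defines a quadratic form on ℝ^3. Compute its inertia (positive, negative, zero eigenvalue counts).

step 0: pivot -1 → sign −
step 1: pivot -12 → sign −
step 2: row/col 2 already zero → sign 0
signature = (0, 2, 1)

Answer: (0, 2, 1)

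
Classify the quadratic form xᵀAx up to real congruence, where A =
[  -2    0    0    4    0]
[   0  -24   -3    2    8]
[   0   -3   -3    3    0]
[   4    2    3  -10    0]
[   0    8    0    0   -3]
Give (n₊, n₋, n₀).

step 0: pivot -2 → sign −
step 1: pivot -24 → sign −
step 2: pivot -21/8 → sign −
step 3: pivot 22/21 → sign +
step 4: pivot -1/11 → sign −
signature = (1, 4, 0)

Answer: (1, 4, 0)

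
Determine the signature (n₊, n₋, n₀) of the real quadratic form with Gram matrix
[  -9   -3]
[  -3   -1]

step 0: pivot -9 → sign −
step 1: row/col 1 already zero → sign 0
signature = (0, 1, 1)

Answer: (0, 1, 1)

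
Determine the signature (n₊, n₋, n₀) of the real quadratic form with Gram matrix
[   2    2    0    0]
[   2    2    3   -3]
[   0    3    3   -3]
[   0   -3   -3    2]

step 0: pivot 2 → sign +
step 1: pivot 3 → sign +
step 2: pivot -3 → sign −
step 3: pivot -1 → sign −
signature = (2, 2, 0)

Answer: (2, 2, 0)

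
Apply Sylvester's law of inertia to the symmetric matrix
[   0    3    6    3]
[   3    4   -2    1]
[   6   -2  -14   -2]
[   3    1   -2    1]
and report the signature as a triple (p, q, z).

Answer: (2, 2, 0)

Derivation:
step 0: pivot 4 → sign +
step 1: pivot -9/4 → sign −
step 2: pivot 10 → sign +
step 3: pivot -3/5 → sign −
signature = (2, 2, 0)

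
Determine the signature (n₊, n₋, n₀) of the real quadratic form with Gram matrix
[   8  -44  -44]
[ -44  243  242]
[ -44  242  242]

step 0: pivot 8 → sign +
step 1: pivot 1 → sign +
step 2: row/col 2 already zero → sign 0
signature = (2, 0, 1)

Answer: (2, 0, 1)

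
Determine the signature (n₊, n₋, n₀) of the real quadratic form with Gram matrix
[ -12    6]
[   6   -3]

step 0: pivot -12 → sign −
step 1: row/col 1 already zero → sign 0
signature = (0, 1, 1)

Answer: (0, 1, 1)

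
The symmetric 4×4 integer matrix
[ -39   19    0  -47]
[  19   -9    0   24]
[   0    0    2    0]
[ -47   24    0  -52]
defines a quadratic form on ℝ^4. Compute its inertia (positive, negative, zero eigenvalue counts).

step 0: pivot -39 → sign −
step 1: pivot 10/39 → sign +
step 2: pivot 2 → sign +
step 3: pivot -1/10 → sign −
signature = (2, 2, 0)

Answer: (2, 2, 0)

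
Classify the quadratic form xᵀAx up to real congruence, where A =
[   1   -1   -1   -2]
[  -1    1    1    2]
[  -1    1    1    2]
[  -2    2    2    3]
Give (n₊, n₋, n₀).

step 0: pivot 1 → sign +
step 1: pivot -1 → sign −
step 2: row/col 2 already zero → sign 0
step 3: row/col 3 already zero → sign 0
signature = (1, 1, 2)

Answer: (1, 1, 2)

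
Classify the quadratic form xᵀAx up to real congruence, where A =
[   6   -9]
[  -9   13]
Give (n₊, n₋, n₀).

Answer: (1, 1, 0)

Derivation:
step 0: pivot 6 → sign +
step 1: pivot -1/2 → sign −
signature = (1, 1, 0)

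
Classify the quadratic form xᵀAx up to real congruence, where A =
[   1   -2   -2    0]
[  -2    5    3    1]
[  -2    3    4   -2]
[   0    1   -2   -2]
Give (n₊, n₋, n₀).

Answer: (2, 2, 0)

Derivation:
step 0: pivot 1 → sign +
step 1: pivot 1 → sign +
step 2: pivot -1 → sign −
step 3: pivot -2 → sign −
signature = (2, 2, 0)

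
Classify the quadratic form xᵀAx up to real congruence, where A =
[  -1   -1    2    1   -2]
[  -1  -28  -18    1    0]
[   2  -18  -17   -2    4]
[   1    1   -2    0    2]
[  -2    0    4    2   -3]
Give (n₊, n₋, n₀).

Answer: (2, 3, 0)

Derivation:
step 0: pivot -1 → sign −
step 1: pivot -27 → sign −
step 2: pivot 49/27 → sign +
step 3: pivot 1 → sign +
step 4: pivot -3/49 → sign −
signature = (2, 3, 0)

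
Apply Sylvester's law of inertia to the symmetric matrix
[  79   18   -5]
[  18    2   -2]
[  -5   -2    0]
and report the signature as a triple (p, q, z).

Answer: (2, 1, 0)

Derivation:
step 0: pivot 79 → sign +
step 1: pivot -166/79 → sign −
step 2: pivot 3/83 → sign +
signature = (2, 1, 0)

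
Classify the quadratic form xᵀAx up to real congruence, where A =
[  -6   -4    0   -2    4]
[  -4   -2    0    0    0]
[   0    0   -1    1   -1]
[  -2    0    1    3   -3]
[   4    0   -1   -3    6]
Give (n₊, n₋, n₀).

step 0: pivot -6 → sign −
step 1: pivot 2/3 → sign +
step 2: pivot -1 → sign −
step 3: pivot 2 → sign +
step 4: pivot -1 → sign −
signature = (2, 3, 0)

Answer: (2, 3, 0)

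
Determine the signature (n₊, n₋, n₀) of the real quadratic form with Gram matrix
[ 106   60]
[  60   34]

Answer: (2, 0, 0)

Derivation:
step 0: pivot 106 → sign +
step 1: pivot 2/53 → sign +
signature = (2, 0, 0)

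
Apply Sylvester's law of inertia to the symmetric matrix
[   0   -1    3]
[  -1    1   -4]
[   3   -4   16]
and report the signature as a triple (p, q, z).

Answer: (2, 1, 0)

Derivation:
step 0: pivot 1 → sign +
step 1: pivot -1 → sign −
step 2: pivot 1 → sign +
signature = (2, 1, 0)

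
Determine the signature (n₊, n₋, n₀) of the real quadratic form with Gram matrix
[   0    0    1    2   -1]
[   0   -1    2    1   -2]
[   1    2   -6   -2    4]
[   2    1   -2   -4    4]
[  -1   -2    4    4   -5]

step 0: pivot -1 → sign −
step 1: pivot -2 → sign −
step 2: pivot 1/2 → sign +
step 3: pivot -11 → sign −
step 4: pivot 3/11 → sign +
signature = (2, 3, 0)

Answer: (2, 3, 0)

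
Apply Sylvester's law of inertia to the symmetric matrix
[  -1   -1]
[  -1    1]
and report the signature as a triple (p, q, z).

step 0: pivot -1 → sign −
step 1: pivot 2 → sign +
signature = (1, 1, 0)

Answer: (1, 1, 0)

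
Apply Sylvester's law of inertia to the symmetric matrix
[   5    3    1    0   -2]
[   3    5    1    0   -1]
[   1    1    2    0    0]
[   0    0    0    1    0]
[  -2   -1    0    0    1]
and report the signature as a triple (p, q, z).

Answer: (5, 0, 0)

Derivation:
step 0: pivot 5 → sign +
step 1: pivot 16/5 → sign +
step 2: pivot 7/4 → sign +
step 3: pivot 1 → sign +
step 4: pivot 3/28 → sign +
signature = (5, 0, 0)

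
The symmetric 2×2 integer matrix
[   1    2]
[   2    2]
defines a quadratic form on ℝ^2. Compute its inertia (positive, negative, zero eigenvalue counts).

step 0: pivot 1 → sign +
step 1: pivot -2 → sign −
signature = (1, 1, 0)

Answer: (1, 1, 0)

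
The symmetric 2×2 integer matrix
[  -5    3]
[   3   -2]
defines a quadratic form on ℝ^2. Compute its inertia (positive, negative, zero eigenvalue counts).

Answer: (0, 2, 0)

Derivation:
step 0: pivot -5 → sign −
step 1: pivot -1/5 → sign −
signature = (0, 2, 0)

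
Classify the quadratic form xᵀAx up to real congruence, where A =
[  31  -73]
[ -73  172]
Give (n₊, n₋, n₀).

step 0: pivot 31 → sign +
step 1: pivot 3/31 → sign +
signature = (2, 0, 0)

Answer: (2, 0, 0)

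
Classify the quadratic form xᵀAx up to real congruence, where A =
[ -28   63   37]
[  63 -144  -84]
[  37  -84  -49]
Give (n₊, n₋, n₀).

Answer: (1, 2, 0)

Derivation:
step 0: pivot -28 → sign −
step 1: pivot -9/4 → sign −
step 2: pivot 1/7 → sign +
signature = (1, 2, 0)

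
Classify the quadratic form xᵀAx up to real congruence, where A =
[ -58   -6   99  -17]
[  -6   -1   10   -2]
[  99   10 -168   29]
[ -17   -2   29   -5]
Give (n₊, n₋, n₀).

step 0: pivot -58 → sign −
step 1: pivot -11/29 → sign −
step 2: pivot 25/22 → sign +
step 3: pivot 3/25 → sign +
signature = (2, 2, 0)

Answer: (2, 2, 0)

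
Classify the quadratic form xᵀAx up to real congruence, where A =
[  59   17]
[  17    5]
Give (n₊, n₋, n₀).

Answer: (2, 0, 0)

Derivation:
step 0: pivot 59 → sign +
step 1: pivot 6/59 → sign +
signature = (2, 0, 0)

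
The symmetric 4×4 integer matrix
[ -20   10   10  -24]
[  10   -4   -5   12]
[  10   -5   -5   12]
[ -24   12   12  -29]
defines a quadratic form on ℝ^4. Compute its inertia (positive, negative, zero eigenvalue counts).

step 0: pivot -20 → sign −
step 1: pivot 1 → sign +
step 2: pivot -1/5 → sign −
step 3: row/col 3 already zero → sign 0
signature = (1, 2, 1)

Answer: (1, 2, 1)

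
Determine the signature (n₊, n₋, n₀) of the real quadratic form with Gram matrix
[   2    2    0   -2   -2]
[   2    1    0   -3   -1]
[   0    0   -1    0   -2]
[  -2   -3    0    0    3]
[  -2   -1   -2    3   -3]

Answer: (1, 3, 1)

Derivation:
step 0: pivot 2 → sign +
step 1: pivot -1 → sign −
step 2: pivot -1 → sign −
step 3: pivot -1 → sign −
step 4: row/col 4 already zero → sign 0
signature = (1, 3, 1)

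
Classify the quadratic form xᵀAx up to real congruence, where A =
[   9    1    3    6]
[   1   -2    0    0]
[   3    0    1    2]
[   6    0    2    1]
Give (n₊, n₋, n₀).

step 0: pivot 9 → sign +
step 1: pivot -19/9 → sign −
step 2: pivot 1/19 → sign +
step 3: pivot -3 → sign −
signature = (2, 2, 0)

Answer: (2, 2, 0)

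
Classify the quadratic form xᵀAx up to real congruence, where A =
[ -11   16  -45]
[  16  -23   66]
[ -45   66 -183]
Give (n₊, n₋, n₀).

step 0: pivot -11 → sign −
step 1: pivot 3/11 → sign +
step 2: row/col 2 already zero → sign 0
signature = (1, 1, 1)

Answer: (1, 1, 1)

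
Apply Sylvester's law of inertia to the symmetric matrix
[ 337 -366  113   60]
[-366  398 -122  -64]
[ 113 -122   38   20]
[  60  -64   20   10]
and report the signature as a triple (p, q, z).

Answer: (3, 1, 0)

Derivation:
step 0: pivot 337 → sign +
step 1: pivot 170/337 → sign +
step 2: pivot -79/85 → sign −
step 3: pivot 6/79 → sign +
signature = (3, 1, 0)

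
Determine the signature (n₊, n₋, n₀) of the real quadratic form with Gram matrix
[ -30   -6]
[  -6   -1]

step 0: pivot -30 → sign −
step 1: pivot 1/5 → sign +
signature = (1, 1, 0)

Answer: (1, 1, 0)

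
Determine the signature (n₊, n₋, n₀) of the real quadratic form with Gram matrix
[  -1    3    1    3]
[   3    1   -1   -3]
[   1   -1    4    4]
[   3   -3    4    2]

step 0: pivot -1 → sign −
step 1: pivot 10 → sign +
step 2: pivot 23/5 → sign +
step 3: pivot 2/23 → sign +
signature = (3, 1, 0)

Answer: (3, 1, 0)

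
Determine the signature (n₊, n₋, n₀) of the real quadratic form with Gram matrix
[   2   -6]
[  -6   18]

Answer: (1, 0, 1)

Derivation:
step 0: pivot 2 → sign +
step 1: row/col 1 already zero → sign 0
signature = (1, 0, 1)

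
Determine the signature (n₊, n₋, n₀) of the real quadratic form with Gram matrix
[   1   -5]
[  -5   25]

Answer: (1, 0, 1)

Derivation:
step 0: pivot 1 → sign +
step 1: row/col 1 already zero → sign 0
signature = (1, 0, 1)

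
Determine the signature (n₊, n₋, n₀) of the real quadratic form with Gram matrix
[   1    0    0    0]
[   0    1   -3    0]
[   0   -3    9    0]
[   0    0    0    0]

Answer: (2, 0, 2)

Derivation:
step 0: pivot 1 → sign +
step 1: pivot 1 → sign +
step 2: row/col 2 already zero → sign 0
step 3: row/col 3 already zero → sign 0
signature = (2, 0, 2)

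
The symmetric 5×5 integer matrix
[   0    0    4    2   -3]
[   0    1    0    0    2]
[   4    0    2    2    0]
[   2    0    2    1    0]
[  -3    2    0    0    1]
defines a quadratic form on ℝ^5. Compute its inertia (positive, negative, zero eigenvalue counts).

step 0: pivot 1 → sign +
step 1: pivot 2 → sign +
step 2: pivot -8 → sign −
step 3: pivot -1/2 → sign −
step 4: pivot -3/4 → sign −
signature = (2, 3, 0)

Answer: (2, 3, 0)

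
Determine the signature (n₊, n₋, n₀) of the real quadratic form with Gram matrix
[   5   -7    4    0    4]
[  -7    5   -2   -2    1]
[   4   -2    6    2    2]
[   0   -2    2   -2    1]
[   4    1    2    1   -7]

Answer: (2, 3, 0)

Derivation:
step 0: pivot 5 → sign +
step 1: pivot -24/5 → sign −
step 2: pivot 11/2 → sign +
step 3: pivot -40/33 → sign −
step 4: pivot -3/40 → sign −
signature = (2, 3, 0)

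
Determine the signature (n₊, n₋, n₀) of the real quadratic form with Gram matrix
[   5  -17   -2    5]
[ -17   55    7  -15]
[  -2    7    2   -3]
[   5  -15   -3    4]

step 0: pivot 5 → sign +
step 1: pivot -14/5 → sign −
step 2: pivot 17/14 → sign +
step 3: pivot -3/17 → sign −
signature = (2, 2, 0)

Answer: (2, 2, 0)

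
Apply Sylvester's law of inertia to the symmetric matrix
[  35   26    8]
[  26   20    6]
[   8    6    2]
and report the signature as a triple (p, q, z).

Answer: (3, 0, 0)

Derivation:
step 0: pivot 35 → sign +
step 1: pivot 24/35 → sign +
step 2: pivot 1/6 → sign +
signature = (3, 0, 0)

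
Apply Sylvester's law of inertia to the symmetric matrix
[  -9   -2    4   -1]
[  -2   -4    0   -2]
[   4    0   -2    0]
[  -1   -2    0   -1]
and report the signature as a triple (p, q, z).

Answer: (0, 2, 2)

Derivation:
step 0: pivot -9 → sign −
step 1: pivot -32/9 → sign −
step 2: row/col 2 already zero → sign 0
step 3: row/col 3 already zero → sign 0
signature = (0, 2, 2)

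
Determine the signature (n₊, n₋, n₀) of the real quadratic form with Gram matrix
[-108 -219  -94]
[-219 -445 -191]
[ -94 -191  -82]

step 0: pivot -108 → sign −
step 1: pivot -11/12 → sign −
step 2: pivot -2/99 → sign −
signature = (0, 3, 0)

Answer: (0, 3, 0)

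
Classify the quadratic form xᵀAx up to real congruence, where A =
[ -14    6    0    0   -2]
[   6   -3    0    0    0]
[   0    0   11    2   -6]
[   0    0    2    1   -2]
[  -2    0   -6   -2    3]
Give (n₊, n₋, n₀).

Answer: (3, 2, 0)

Derivation:
step 0: pivot -14 → sign −
step 1: pivot -3/7 → sign −
step 2: pivot 11 → sign +
step 3: pivot 7/11 → sign +
step 4: pivot 3/7 → sign +
signature = (3, 2, 0)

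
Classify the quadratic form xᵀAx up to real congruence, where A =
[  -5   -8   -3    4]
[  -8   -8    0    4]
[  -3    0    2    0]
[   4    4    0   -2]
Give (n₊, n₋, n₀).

step 0: pivot -5 → sign −
step 1: pivot 24/5 → sign +
step 2: pivot -1 → sign −
step 3: row/col 3 already zero → sign 0
signature = (1, 2, 1)

Answer: (1, 2, 1)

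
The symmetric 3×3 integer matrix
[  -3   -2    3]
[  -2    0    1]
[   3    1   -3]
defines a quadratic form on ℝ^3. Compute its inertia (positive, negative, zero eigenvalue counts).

Answer: (1, 2, 0)

Derivation:
step 0: pivot -3 → sign −
step 1: pivot 4/3 → sign +
step 2: pivot -3/4 → sign −
signature = (1, 2, 0)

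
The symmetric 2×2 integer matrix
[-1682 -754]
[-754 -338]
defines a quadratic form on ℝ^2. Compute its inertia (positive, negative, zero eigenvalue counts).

step 0: pivot -1682 → sign −
step 1: row/col 1 already zero → sign 0
signature = (0, 1, 1)

Answer: (0, 1, 1)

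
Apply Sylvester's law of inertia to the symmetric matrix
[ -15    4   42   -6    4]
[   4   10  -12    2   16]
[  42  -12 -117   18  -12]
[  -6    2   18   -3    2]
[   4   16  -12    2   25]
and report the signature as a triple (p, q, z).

step 0: pivot -15 → sign −
step 1: pivot 166/15 → sign +
step 2: pivot 45/83 → sign +
step 3: pivot -17/5 → sign −
step 4: pivot -3/17 → sign −
signature = (2, 3, 0)

Answer: (2, 3, 0)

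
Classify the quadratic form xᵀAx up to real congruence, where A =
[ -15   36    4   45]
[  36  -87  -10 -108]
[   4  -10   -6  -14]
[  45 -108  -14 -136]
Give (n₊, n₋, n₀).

step 0: pivot -15 → sign −
step 1: pivot -3/5 → sign −
step 2: pivot -14/3 → sign −
step 3: pivot -1/7 → sign −
signature = (0, 4, 0)

Answer: (0, 4, 0)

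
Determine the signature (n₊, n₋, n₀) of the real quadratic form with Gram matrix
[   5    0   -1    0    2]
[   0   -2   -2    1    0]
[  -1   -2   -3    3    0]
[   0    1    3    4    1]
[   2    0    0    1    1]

step 0: pivot 5 → sign +
step 1: pivot -2 → sign −
step 2: pivot -6/5 → sign −
step 3: pivot 47/6 → sign +
step 4: pivot -1/47 → sign −
signature = (2, 3, 0)

Answer: (2, 3, 0)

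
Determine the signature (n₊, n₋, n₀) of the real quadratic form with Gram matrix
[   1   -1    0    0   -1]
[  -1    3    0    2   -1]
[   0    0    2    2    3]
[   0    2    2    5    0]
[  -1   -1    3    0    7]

step 0: pivot 1 → sign +
step 1: pivot 2 → sign +
step 2: pivot 2 → sign +
step 3: pivot 1 → sign +
step 4: pivot -3/2 → sign −
signature = (4, 1, 0)

Answer: (4, 1, 0)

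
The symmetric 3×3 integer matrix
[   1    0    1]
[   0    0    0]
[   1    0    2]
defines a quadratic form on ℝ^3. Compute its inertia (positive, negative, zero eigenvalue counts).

step 0: pivot 1 → sign +
step 1: pivot 1 → sign +
step 2: row/col 2 already zero → sign 0
signature = (2, 0, 1)

Answer: (2, 0, 1)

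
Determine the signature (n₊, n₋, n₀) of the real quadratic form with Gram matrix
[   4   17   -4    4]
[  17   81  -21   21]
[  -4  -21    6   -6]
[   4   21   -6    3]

Answer: (3, 1, 0)

Derivation:
step 0: pivot 4 → sign +
step 1: pivot 35/4 → sign +
step 2: pivot 6/35 → sign +
step 3: pivot -3 → sign −
signature = (3, 1, 0)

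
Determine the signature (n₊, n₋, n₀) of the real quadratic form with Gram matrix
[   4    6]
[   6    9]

Answer: (1, 0, 1)

Derivation:
step 0: pivot 4 → sign +
step 1: row/col 1 already zero → sign 0
signature = (1, 0, 1)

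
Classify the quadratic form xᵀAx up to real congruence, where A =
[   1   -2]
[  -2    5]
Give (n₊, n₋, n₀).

step 0: pivot 1 → sign +
step 1: pivot 1 → sign +
signature = (2, 0, 0)

Answer: (2, 0, 0)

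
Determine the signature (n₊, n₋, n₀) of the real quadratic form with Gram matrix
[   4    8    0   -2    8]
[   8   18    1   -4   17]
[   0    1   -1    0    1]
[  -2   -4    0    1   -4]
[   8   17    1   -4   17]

step 0: pivot 4 → sign +
step 1: pivot 2 → sign +
step 2: pivot -3/2 → sign −
step 3: pivot 2/3 → sign +
step 4: row/col 4 already zero → sign 0
signature = (3, 1, 1)

Answer: (3, 1, 1)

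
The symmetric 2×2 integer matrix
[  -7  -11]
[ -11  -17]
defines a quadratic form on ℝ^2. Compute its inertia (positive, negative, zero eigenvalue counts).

Answer: (1, 1, 0)

Derivation:
step 0: pivot -7 → sign −
step 1: pivot 2/7 → sign +
signature = (1, 1, 0)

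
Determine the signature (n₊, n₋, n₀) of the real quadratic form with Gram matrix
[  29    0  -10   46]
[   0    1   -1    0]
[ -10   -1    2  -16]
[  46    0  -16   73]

Answer: (3, 1, 0)

Derivation:
step 0: pivot 29 → sign +
step 1: pivot 1 → sign +
step 2: pivot -71/29 → sign −
step 3: pivot 3/71 → sign +
signature = (3, 1, 0)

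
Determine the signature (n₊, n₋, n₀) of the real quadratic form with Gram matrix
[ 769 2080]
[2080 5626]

step 0: pivot 769 → sign +
step 1: pivot -6/769 → sign −
signature = (1, 1, 0)

Answer: (1, 1, 0)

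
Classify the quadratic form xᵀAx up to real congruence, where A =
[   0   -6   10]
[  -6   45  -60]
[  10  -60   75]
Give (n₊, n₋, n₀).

Answer: (1, 1, 1)

Derivation:
step 0: pivot 45 → sign +
step 1: pivot -4/5 → sign −
step 2: row/col 2 already zero → sign 0
signature = (1, 1, 1)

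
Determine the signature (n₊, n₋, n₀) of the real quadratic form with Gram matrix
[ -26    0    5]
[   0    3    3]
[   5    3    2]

step 0: pivot -26 → sign −
step 1: pivot 3 → sign +
step 2: pivot -1/26 → sign −
signature = (1, 2, 0)

Answer: (1, 2, 0)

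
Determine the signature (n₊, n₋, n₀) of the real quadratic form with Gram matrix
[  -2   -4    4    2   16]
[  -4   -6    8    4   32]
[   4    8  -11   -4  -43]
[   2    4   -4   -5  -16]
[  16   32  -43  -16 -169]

step 0: pivot -2 → sign −
step 1: pivot 2 → sign +
step 2: pivot -3 → sign −
step 3: pivot -3 → sign −
step 4: pivot -2/3 → sign −
signature = (1, 4, 0)

Answer: (1, 4, 0)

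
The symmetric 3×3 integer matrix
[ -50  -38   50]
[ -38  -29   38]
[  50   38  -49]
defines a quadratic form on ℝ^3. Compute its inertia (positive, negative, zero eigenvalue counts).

step 0: pivot -50 → sign −
step 1: pivot -3/25 → sign −
step 2: pivot 1 → sign +
signature = (1, 2, 0)

Answer: (1, 2, 0)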